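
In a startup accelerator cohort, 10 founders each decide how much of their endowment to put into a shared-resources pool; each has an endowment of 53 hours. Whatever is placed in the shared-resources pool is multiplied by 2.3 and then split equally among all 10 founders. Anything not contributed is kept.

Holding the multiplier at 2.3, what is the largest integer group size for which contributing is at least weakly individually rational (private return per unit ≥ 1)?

Private return per unit is 2.3/(group size), which is ≥ 1 whenever the group size is ≤ 2.3.
The largest such integer is 2.

2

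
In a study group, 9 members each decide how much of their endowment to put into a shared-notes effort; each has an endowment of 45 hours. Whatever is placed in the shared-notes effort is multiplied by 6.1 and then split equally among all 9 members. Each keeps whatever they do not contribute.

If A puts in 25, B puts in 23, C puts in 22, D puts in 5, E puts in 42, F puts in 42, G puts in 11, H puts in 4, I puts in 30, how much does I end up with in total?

153.27 hours

Total contributed: 25 + 23 + 22 + 5 + 42 + 42 + 11 + 4 + 30 = 204.
Each receives 6.1 × 204 / 9 = 138.27 from the shared-notes effort.
I keeps 45 − 30 = 15, so I's payoff is 15 + 138.27 = 153.27.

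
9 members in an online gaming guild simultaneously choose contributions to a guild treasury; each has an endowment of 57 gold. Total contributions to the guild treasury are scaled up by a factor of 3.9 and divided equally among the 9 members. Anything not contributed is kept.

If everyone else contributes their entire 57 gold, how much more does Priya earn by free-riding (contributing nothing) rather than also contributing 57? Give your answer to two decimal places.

Switching from a contribution of 57 to 0 lets Priya keep an extra 57 gold, but lowers the guild treasury by 57, which costs Priya their own share of that drop: 3.9/9 × 57 = 24.70.
Net gain = 57 − 24.70 = 32.30. The private return per contributed unit (0.4333) is below 1, so free-riding is indeed the best response regardless of what the others do.

32.30 gold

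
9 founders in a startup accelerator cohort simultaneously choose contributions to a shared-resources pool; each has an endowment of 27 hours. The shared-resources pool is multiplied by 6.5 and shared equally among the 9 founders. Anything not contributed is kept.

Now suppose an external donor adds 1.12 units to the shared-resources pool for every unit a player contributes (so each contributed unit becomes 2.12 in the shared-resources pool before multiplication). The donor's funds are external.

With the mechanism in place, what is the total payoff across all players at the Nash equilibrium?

Under the mechanism each unit contributed yields 6.5 × 2.12 / 9 = 1.5311 back to its contributor per unit of net cost, which exceeds 1, making full contribution the dominant choice for everyone.
At the Nash equilibrium everyone contributes 27. Group total payoff = 6.5 × 2.12 × 243 = 3348.54.

3348.54 hours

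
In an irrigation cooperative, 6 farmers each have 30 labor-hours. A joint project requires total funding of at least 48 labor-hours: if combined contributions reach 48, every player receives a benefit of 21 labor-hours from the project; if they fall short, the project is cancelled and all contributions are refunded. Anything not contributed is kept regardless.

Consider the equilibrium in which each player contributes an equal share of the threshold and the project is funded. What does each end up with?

43 labor-hours

Equal share of the threshold: 48/6 = 8.
At this profile no one gains by cutting their contribution: any cut drops the total below 48, the project is cancelled, contributions are refunded, and the deviator ends with 30, which is less than 30 − 8 + 21 = 43. Contributing more than 8 just wastes the excess. So contributing exactly 8 is a best response.
Each player's payoff: 30 − 8 + 21 = 43.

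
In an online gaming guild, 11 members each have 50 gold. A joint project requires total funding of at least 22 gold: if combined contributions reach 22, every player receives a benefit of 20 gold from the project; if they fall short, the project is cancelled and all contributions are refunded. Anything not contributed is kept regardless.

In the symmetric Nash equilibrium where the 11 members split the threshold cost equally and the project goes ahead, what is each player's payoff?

68 gold

Equal share of the threshold: 22/11 = 2.
At this profile no one gains by cutting their contribution: any cut drops the total below 22, the project is cancelled, contributions are refunded, and the deviator ends with 50, which is less than 50 − 2 + 20 = 68. Contributing more than 2 just wastes the excess. So contributing exactly 2 is a best response.
Each player's payoff: 50 − 2 + 20 = 68.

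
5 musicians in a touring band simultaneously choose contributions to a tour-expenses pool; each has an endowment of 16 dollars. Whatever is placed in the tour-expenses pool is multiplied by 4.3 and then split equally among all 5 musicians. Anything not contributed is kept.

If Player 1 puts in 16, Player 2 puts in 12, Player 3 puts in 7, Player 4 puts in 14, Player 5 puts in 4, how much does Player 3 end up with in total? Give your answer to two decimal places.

Total contributed: 16 + 12 + 7 + 14 + 4 = 53.
Each receives 4.3 × 53 / 5 = 45.58 from the tour-expenses pool.
Player 3 keeps 16 − 7 = 9, so Player 3's payoff is 9 + 45.58 = 54.58.

54.58 dollars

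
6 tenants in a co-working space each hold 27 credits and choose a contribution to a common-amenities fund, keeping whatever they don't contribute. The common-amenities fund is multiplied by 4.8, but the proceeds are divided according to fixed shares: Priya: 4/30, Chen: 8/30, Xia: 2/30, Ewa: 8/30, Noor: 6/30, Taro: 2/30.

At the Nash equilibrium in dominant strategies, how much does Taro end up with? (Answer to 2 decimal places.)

A player with share s gets back 4.8·s per unit contributed, so full contribution is dominant for anyone with s > 1/4.8 = 0.2083 and zero contribution is dominant for anyone below.
The shares above 0.2083 belong to Chen and Ewa, contributing 27 each; the remaining 4 contribute 0. Total contributed: 54.
Taro keeps 27 and receives 4.8 × 54 × 2/30 = 17.28 from the common-amenities fund, for a payoff of 44.28.

44.28 credits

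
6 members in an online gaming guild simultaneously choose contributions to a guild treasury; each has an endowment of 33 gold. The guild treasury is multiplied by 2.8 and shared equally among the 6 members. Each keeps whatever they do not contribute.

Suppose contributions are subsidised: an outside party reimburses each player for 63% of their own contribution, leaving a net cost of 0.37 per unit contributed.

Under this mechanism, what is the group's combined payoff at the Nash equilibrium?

Under the mechanism each unit contributed yields (2.8/6) / 0.37 = 1.2613 back to its contributor per unit of net cost, which exceeds 1, making full contribution the dominant choice for everyone.
So the Nash equilibrium is full contribution by all 6; the group earns 6 × (33 × 0.63 + 2.8 × 33) = 679.14.

679.14 gold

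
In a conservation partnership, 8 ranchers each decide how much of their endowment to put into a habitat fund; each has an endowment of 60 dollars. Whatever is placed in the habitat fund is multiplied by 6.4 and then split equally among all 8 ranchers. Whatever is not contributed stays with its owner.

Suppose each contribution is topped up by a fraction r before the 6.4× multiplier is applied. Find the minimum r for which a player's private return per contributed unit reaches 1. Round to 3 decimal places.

With matching at rate r, one contributed unit becomes (1 + r) in the habitat fund and returns 6.4 × (1 + r) / 8 to the contributor.
Setting this equal to 1: 1 + r = 8/6.4 = 1.2500.
So the minimum matching rate is r = 1.2500 − 1 = 0.250.

0.250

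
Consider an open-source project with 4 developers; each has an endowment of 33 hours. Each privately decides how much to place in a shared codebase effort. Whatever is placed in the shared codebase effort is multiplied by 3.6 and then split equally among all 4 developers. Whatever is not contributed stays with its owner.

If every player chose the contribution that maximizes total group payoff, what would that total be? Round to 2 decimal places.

475.20 hours

Each contributed unit returns 3.600 to the group as a whole (0.9000 to each of 4 players), which exceeds 1, so the social optimum is full contribution: group total = 3.600 × 132 = 475.20.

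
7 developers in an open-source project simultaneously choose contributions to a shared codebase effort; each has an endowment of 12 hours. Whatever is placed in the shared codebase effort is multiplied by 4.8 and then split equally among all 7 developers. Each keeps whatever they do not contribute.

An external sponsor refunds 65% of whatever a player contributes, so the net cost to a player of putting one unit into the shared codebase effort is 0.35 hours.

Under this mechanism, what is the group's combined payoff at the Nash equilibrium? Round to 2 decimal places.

The effective private return per unit is now (4.8/7) / 0.35 = 1.9592 > 1, so every player's dominant strategy flips to full contribution.
At the Nash equilibrium everyone contributes 12. Group total payoff = 7 × (12 × 0.65 + 4.8 × 12) = 457.80.

457.80 hours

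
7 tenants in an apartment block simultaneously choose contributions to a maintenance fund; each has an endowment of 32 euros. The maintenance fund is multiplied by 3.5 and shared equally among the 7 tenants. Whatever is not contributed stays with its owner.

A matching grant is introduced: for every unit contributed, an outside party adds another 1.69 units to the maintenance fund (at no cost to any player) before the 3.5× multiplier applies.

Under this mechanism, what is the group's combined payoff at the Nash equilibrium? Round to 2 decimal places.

2108.96 euros

Under the mechanism each unit contributed yields 3.5 × 2.69 / 7 = 1.3450 back to its contributor per unit of net cost, which exceeds 1, making full contribution the dominant choice for everyone.
At the Nash equilibrium everyone contributes 32. Group total payoff = 3.5 × 2.69 × 224 = 2108.96.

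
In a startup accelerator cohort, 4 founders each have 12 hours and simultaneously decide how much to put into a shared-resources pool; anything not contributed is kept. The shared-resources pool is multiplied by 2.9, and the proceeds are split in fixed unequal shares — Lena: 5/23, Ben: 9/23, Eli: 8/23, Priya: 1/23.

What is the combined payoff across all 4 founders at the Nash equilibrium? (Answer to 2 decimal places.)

93.60 hours

A player with share s gets back 2.9·s per unit contributed, so full contribution is dominant for anyone with s > 1/2.9 = 0.3448 and zero contribution is dominant for anyone below.
The shares above 0.3448 belong to Ben and Eli, contributing 12 each; the remaining 2 contribute 0. Total contributed: 24.
The shared-resources pool pays out 2.9 × 24 = 69.60 in total (split across the unequal shares, but the aggregate is all that matters for the group sum).
The 2 free-riders keep 12 each, adding 24. Group total = 24 + 69.60 = 93.60.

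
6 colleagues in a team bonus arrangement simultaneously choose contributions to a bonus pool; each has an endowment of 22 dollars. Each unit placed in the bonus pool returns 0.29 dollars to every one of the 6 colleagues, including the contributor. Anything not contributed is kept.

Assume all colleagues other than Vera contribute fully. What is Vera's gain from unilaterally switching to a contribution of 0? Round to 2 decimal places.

15.62 dollars

Switching from a contribution of 22 to 0 lets Vera keep an extra 22 dollars, but lowers the bonus pool by 22, which costs Vera their own share of that drop: 0.29 × 22 = 6.38.
Net gain = 22 − 6.38 = 15.62. The private return per contributed unit (0.29) is below 1, so free-riding is indeed the best response regardless of what the others do.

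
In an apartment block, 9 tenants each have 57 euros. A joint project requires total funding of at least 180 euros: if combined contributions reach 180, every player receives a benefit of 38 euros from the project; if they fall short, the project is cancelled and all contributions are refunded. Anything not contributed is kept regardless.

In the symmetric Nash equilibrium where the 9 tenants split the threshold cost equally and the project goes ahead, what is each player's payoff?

75 euros

Equal share of the threshold: 180/9 = 20.
At this profile no one gains by cutting their contribution: any cut drops the total below 180, the project is cancelled, contributions are refunded, and the deviator ends with 57, which is less than 57 − 20 + 38 = 75. Contributing more than 20 just wastes the excess. So contributing exactly 20 is a best response.
Each player's payoff: 57 − 20 + 38 = 75.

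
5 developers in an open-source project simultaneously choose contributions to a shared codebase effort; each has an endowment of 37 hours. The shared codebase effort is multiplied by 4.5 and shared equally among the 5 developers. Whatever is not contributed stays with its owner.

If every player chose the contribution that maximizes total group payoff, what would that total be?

Each contributed unit returns 4.500 to the group as a whole (0.9000 to each of 5 players), which exceeds 1, so the social optimum is full contribution: group total = 4.500 × 185 = 832.50.

832.50 hours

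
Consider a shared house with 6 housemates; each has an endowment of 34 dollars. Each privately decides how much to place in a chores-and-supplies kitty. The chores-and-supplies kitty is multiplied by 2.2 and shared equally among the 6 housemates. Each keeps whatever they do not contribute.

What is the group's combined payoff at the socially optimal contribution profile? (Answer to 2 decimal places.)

Each contributed unit returns 2.200 to the group as a whole (0.3667 to each of 6 players), which exceeds 1, so the social optimum is full contribution: group total = 2.200 × 204 = 448.80.

448.80 dollars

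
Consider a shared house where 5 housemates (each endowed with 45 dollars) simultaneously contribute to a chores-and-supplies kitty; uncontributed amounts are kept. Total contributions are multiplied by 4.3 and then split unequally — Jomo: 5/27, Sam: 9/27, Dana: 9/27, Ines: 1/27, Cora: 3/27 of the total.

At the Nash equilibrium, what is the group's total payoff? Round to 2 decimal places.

522.00 dollars

For player j, contributing a unit is worthwhile iff 4.3 × (j's share) ≥ 1, i.e. iff j's share is at least 0.2326.
Sam and Dana clear that bar, contributing 45 each; the remaining 3 contribute 0. Total contributed: 90.
The chores-and-supplies kitty pays out 4.3 × 90 = 387.00 in total (split across the unequal shares, but the aggregate is all that matters for the group sum).
The 3 free-riders keep 45 each, adding 135. Group total = 135 + 387.00 = 522.00.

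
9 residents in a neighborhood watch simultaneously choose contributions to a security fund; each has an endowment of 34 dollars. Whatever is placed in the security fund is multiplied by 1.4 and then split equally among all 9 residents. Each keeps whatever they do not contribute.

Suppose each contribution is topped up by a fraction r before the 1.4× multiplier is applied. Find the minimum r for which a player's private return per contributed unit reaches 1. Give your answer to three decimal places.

With matching at rate r, one contributed unit becomes (1 + r) in the security fund and returns 1.4 × (1 + r) / 9 to the contributor.
Setting this equal to 1: 1 + r = 9/1.4 = 6.4286.
So the minimum matching rate is r = 6.4286 − 1 = 5.429.

5.429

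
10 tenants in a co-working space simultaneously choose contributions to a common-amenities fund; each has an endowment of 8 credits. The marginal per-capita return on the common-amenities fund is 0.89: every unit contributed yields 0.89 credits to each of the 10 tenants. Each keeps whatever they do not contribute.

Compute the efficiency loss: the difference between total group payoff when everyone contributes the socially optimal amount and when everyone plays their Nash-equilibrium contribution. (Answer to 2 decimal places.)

632.00 credits

The private return per contributed unit is 0.89 < 1, so contributing 0 is dominant for every player. At the Nash equilibrium everyone keeps their 8, and the group total is 10 × 8 = 80.
Each contributed unit returns 8.900 to the group as a whole (0.89 to each of 10 players), which exceeds 1, so the social optimum is full contribution: group total = 8.900 × 80 = 712.00.
Efficiency loss = 712.00 − 80 = 632.00.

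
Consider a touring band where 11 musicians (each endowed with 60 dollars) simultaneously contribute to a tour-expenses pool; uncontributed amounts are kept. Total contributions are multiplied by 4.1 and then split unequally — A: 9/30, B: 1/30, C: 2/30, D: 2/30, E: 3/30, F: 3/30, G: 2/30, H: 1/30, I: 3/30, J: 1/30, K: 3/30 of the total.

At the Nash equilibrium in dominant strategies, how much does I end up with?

84.60 dollars

For player j, contributing a unit is worthwhile iff 4.1 × (j's share) ≥ 1, i.e. iff j's share is at least 0.2439.
A alone (share 9/30) is above the threshold, contributing 60; the remaining 10 contribute 0. Total contributed: 60.
I keeps 60 and receives 4.1 × 60 × 3/30 = 24.60 from the tour-expenses pool, for a payoff of 84.60.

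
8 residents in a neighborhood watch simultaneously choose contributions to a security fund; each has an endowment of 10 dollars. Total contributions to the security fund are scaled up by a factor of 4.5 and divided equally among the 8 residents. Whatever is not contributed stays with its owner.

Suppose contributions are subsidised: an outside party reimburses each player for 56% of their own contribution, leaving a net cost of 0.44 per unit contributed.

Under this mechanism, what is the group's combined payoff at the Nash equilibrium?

404.80 dollars

With the mechanism, a contributed unit returns (4.5/8) / 0.44 = 1.2784 per unit of net cost to the contributor — now above 1 — so contributing fully is weakly dominant for every player.
So the Nash equilibrium is full contribution by all 8; the group earns 8 × (10 × 0.56 + 4.5 × 10) = 404.80.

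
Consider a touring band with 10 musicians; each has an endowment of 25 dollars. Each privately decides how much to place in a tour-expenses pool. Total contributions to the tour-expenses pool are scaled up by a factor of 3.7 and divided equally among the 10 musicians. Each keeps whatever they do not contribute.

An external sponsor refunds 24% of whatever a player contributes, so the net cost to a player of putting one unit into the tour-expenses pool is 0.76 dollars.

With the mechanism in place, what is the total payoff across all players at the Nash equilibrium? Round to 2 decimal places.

Even with the mechanism, each unit contributed returns only (3.7/10) / 0.76 = 0.4868 per unit of net cost, so contributing nothing is still dominant.
At the Nash equilibrium no one contributes; group total payoff = 10 × 25 = 250.

250.00 dollars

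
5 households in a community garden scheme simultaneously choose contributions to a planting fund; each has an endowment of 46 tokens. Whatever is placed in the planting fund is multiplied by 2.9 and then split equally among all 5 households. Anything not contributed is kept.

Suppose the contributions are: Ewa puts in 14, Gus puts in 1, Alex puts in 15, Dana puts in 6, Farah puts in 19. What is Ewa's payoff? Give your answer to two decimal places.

63.90 tokens

Total contributed: 14 + 1 + 15 + 6 + 19 = 55.
Each receives 2.9 × 55 / 5 = 31.90 from the planting fund.
Ewa keeps 46 − 14 = 32, so Ewa's payoff is 32 + 31.90 = 63.90.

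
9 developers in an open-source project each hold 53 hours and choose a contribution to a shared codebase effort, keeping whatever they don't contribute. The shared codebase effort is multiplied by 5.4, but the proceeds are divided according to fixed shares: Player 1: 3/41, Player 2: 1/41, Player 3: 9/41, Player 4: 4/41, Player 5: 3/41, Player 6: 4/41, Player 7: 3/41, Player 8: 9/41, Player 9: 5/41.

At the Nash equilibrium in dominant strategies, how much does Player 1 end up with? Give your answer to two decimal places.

Each unit j contributes comes back to j as 5.4 × (j's share), so j prefers to contribute only if that share exceeds 1/5.4 = 0.1852; otherwise keeping the unit dominates.
The shares above 0.1852 belong to Player 3 and Player 8, contributing 53 each; the remaining 7 contribute 0. Total contributed: 106.
Player 1 keeps 53 and receives 5.4 × 106 × 3/41 = 41.88 from the shared codebase effort, for a payoff of 94.88.

94.88 hours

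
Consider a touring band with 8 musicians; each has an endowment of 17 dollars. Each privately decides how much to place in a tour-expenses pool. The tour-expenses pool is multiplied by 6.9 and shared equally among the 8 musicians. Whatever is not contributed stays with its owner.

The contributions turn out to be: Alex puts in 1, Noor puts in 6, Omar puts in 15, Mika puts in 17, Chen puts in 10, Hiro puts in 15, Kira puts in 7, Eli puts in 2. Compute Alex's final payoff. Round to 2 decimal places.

78.96 dollars

Total contributed: 1 + 6 + 15 + 17 + 10 + 15 + 7 + 2 = 73.
Each receives 6.9 × 73 / 8 = 62.96 from the tour-expenses pool.
Alex keeps 17 − 1 = 16, so Alex's payoff is 16 + 62.96 = 78.96.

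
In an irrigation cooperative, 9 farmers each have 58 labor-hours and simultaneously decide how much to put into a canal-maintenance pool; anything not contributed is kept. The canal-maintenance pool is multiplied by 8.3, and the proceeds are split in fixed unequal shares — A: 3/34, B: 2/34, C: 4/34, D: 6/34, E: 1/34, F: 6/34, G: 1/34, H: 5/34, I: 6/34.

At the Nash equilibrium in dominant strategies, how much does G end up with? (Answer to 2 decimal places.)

Player j's private return per contributed unit is 8.3 × (j's share). Contributing is weakly dominant for j when that share is at least 1/8.3 = 0.1205, and contributing 0 is dominant otherwise.
D, F, H and I clear that bar, contributing 58 each; the remaining 5 contribute 0. Total contributed: 232.
G keeps 58 and receives 8.3 × 232 × 1/34 = 56.64 from the canal-maintenance pool, for a payoff of 114.64.

114.64 labor-hours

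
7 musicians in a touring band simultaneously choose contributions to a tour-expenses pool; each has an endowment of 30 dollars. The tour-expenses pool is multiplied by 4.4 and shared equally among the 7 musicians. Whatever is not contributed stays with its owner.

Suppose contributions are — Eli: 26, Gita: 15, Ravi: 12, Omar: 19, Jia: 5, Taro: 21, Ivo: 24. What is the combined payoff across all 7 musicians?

624.80 dollars

Total contributed: 26 + 15 + 12 + 19 + 5 + 21 + 24 = 122; total kept: 7 × 30 − 122 = 88.
The tour-expenses pool pays out 4.4 × 122 = 536.80 in aggregate.
Group total = 88 + 536.80 = 624.80.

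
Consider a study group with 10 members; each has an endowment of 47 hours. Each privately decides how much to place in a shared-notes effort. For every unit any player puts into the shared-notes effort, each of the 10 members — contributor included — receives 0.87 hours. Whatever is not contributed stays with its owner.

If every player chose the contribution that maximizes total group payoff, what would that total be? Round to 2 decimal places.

4089.00 hours

Each contributed unit returns 8.700 to the group as a whole (0.87 to each of 10 players), which exceeds 1, so the social optimum is full contribution: group total = 8.700 × 470 = 4089.00.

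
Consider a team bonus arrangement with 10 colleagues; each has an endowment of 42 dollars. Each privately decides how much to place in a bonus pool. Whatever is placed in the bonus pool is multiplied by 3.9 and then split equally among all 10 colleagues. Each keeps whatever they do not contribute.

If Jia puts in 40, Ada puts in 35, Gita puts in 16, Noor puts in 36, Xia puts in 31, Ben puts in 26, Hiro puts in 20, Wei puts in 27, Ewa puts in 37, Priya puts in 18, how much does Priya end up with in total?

Total contributed: 40 + 35 + 16 + 36 + 31 + 26 + 20 + 27 + 37 + 18 = 286.
Each receives 3.9 × 286 / 10 = 111.54 from the bonus pool.
Priya keeps 42 − 18 = 24, so Priya's payoff is 24 + 111.54 = 135.54.

135.54 dollars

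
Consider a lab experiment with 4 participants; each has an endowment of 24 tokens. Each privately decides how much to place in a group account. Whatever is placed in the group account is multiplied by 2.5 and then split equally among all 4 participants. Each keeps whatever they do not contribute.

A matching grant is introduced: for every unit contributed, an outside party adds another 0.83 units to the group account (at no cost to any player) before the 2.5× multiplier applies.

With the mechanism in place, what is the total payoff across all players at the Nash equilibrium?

Under the mechanism each unit contributed yields 2.5 × 1.83 / 4 = 1.1438 back to its contributor per unit of net cost, which exceeds 1, making full contribution the dominant choice for everyone.
So the Nash equilibrium is full contribution by all 4; the group earns 2.5 × 1.83 × 96 = 439.20.

439.20 tokens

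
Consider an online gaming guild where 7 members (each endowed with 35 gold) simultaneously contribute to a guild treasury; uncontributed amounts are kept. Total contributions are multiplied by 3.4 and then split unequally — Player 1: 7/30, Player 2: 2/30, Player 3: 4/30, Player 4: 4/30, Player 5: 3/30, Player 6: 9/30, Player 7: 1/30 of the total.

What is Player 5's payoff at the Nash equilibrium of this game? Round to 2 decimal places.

Player j's private return per contributed unit is 3.4 × (j's share). Contributing is weakly dominant for j when that share is at least 1/3.4 = 0.2941, and contributing 0 is dominant otherwise.
Player 6 alone (share 9/30) is above the threshold, contributing 35; the remaining 6 contribute 0. Total contributed: 35.
Player 5 keeps 35 and receives 3.4 × 35 × 3/30 = 11.90 from the guild treasury, for a payoff of 46.90.

46.90 gold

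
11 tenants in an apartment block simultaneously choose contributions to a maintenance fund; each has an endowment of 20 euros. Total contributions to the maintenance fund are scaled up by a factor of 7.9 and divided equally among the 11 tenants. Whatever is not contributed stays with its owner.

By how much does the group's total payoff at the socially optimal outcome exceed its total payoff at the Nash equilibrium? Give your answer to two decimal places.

1518.00 euros

Each contributed unit returns 7.9/11 = 0.7182 to its contributor — below 1 — so contributing 0 is dominant for every player. At the Nash equilibrium everyone keeps their 20, and the group total is 11 × 20 = 220.
Each contributed unit returns 7.900 to the group as a whole (0.7182 to each of 11 players), which exceeds 1, so the social optimum is full contribution: group total = 7.900 × 220 = 1738.00.
Efficiency loss = 1738.00 − 220 = 1518.00.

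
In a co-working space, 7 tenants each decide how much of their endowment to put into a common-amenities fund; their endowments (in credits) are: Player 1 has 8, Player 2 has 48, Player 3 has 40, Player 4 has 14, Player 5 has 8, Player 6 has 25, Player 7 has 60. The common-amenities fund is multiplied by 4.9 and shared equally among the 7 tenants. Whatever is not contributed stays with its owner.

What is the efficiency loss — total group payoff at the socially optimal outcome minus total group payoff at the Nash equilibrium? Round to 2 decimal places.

The private return per contributed unit is 4.9/7 = 0.7000 < 1 for every player regardless of endowment, so the Nash equilibrium is zero contribution and the group total is Σ E_j = 8 + 48 + 40 + 14 + 8 + 25 + 60 = 203.
Each contributed unit returns 4.900 to the group, so the social optimum is full contribution by everyone: group total = 4.900 × 203 = 994.70.
Efficiency loss = (4.900 − 1) × 203 = 791.70.

791.70 credits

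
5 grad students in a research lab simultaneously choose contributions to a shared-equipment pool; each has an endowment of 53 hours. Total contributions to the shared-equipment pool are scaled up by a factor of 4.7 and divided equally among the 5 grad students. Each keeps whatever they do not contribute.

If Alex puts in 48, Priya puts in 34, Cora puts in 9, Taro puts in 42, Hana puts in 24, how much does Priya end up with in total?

Total contributed: 48 + 34 + 9 + 42 + 24 = 157.
Each receives 4.7 × 157 / 5 = 147.58 from the shared-equipment pool.
Priya keeps 53 − 34 = 19, so Priya's payoff is 19 + 147.58 = 166.58.

166.58 hours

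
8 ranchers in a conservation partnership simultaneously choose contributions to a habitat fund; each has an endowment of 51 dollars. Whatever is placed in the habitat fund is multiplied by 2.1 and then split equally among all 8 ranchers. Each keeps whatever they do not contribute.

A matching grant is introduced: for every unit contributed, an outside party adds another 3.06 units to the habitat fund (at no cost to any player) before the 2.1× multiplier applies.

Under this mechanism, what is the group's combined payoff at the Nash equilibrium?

With the mechanism, a contributed unit returns 2.1 × 4.06 / 8 = 1.0658 per unit of net cost to the contributor — now above 1 — so contributing fully is weakly dominant for every player.
So the Nash equilibrium is full contribution by all 8; the group earns 2.1 × 4.06 × 408 = 3478.61.

3478.61 dollars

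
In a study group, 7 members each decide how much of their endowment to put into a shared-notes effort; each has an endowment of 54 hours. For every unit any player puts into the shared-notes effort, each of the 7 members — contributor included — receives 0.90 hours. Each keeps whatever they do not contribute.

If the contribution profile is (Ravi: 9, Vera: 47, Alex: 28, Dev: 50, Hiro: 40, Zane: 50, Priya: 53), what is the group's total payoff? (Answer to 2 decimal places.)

Total contributed: 9 + 47 + 28 + 50 + 40 + 50 + 53 = 277; total kept: 7 × 54 − 277 = 101.
The shared-notes effort pays out 0.90 × 7 × 277 = 1745.10 in aggregate.
Group total = 101 + 1745.10 = 1846.10.

1846.10 hours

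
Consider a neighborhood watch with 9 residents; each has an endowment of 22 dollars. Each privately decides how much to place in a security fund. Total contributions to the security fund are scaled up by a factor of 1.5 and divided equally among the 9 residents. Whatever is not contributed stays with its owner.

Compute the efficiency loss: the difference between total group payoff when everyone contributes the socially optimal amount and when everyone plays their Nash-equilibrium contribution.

99.00 dollars

Each contributed unit returns 1.5/9 = 0.1667 to its contributor — below 1 — so contributing 0 is dominant for every player. At the Nash equilibrium everyone keeps their 22, and the group total is 9 × 22 = 198.
Each contributed unit returns 1.500 to the group as a whole (0.1667 to each of 9 players), which exceeds 1, so the social optimum is full contribution: group total = 1.500 × 198 = 297.00.
Efficiency loss = 297.00 − 198 = 99.00.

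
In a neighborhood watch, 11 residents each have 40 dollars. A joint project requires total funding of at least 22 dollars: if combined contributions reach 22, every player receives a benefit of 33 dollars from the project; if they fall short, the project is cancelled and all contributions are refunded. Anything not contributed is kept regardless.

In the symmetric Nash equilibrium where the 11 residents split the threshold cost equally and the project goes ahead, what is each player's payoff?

Equal share of the threshold: 22/11 = 2.
At this profile no one gains by cutting their contribution: any cut drops the total below 22, the project is cancelled, contributions are refunded, and the deviator ends with 40, which is less than 40 − 2 + 33 = 71. Contributing more than 2 just wastes the excess. So contributing exactly 2 is a best response.
Each player's payoff: 40 − 2 + 33 = 71.

71 dollars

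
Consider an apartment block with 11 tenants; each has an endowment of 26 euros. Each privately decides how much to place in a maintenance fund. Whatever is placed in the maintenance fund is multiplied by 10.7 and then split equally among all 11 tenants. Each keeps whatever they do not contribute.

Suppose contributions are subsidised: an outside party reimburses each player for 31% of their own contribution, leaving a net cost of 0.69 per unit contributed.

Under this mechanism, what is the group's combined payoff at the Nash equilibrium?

Under the mechanism each unit contributed yields (10.7/11) / 0.69 = 1.4097 back to its contributor per unit of net cost, which exceeds 1, making full contribution the dominant choice for everyone.
So the Nash equilibrium is full contribution by all 11; the group earns 11 × (26 × 0.31 + 10.7 × 26) = 3148.86.

3148.86 euros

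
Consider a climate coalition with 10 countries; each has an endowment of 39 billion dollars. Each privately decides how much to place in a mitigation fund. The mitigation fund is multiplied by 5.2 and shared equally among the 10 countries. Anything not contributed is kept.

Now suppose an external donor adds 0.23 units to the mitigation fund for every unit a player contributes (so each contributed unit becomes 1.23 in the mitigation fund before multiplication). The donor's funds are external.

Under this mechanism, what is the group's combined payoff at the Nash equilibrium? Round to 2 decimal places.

Even with the mechanism, each unit contributed returns only 5.2 × 1.23 / 10 = 0.6396 per unit of net cost, so contributing nothing is still dominant.
At the Nash equilibrium no one contributes; group total payoff = 10 × 39 = 390.

390.00 billion dollars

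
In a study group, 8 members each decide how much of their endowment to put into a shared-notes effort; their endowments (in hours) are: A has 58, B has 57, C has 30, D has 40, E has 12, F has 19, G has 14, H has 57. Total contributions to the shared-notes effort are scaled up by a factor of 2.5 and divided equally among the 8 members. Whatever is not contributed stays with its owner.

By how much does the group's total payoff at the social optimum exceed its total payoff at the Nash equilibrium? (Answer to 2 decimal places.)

430.50 hours

The private return per contributed unit is 2.5/8 = 0.3125 < 1 for every player regardless of endowment, so the Nash equilibrium is zero contribution and the group total is Σ E_j = 58 + 57 + 30 + 40 + 12 + 19 + 14 + 57 = 287.
Each contributed unit returns 2.500 to the group, so the social optimum is full contribution by everyone: group total = 2.500 × 287 = 717.50.
Efficiency loss = (2.500 − 1) × 287 = 430.50.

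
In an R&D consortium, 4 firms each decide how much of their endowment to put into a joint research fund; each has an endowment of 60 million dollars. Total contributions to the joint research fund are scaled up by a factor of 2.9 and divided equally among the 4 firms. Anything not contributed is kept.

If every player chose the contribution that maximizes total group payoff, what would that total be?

696.00 million dollars

Each contributed unit returns 2.900 to the group as a whole (0.7250 to each of 4 players), which exceeds 1, so the social optimum is full contribution: group total = 2.900 × 240 = 696.00.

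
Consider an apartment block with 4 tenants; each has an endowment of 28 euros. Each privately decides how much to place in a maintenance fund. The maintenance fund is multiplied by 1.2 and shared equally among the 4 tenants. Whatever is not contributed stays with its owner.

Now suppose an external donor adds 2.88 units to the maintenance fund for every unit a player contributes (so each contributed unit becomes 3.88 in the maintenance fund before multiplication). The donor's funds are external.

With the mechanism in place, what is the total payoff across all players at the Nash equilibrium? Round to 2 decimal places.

Under the mechanism each unit contributed yields 1.2 × 3.88 / 4 = 1.1640 back to its contributor per unit of net cost, which exceeds 1, making full contribution the dominant choice for everyone.
So the Nash equilibrium is full contribution by all 4; the group earns 1.2 × 3.88 × 112 = 521.47.

521.47 euros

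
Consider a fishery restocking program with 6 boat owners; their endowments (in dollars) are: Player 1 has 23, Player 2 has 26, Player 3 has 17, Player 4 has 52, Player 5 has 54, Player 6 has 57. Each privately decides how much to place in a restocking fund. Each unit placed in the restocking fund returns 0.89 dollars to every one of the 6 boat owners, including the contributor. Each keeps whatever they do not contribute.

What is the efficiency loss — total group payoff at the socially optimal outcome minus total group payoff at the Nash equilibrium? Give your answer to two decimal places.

993.86 dollars

The private return per contributed unit is 0.89 < 1 for everyone, so the Nash equilibrium is zero contribution and the group total is Σ E_j = 23 + 26 + 17 + 52 + 54 + 57 = 229.
Each contributed unit returns 5.340 to the group, so the social optimum is full contribution by everyone: group total = 5.340 × 229 = 1222.86.
Efficiency loss = (5.340 − 1) × 229 = 993.86.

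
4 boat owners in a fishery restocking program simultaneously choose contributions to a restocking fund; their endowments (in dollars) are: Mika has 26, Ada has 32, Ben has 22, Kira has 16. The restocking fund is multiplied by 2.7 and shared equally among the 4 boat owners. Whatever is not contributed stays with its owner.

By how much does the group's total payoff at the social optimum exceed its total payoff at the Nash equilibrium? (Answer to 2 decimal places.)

163.20 dollars

The private return per contributed unit is 2.7/4 = 0.6750 < 1 for every player regardless of endowment, so the Nash equilibrium is zero contribution and the group total is Σ E_j = 26 + 32 + 22 + 16 = 96.
Each contributed unit returns 2.700 to the group, so the social optimum is full contribution by everyone: group total = 2.700 × 96 = 259.20.
Efficiency loss = (2.700 − 1) × 96 = 163.20.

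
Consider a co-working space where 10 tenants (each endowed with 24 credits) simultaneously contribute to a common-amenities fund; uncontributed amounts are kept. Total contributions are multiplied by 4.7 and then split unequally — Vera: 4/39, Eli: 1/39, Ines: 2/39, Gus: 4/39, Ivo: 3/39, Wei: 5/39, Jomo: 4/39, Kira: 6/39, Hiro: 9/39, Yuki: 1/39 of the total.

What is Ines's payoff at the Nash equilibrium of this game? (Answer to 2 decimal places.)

29.78 credits

Player j's private return per contributed unit is 4.7 × (j's share). Contributing is weakly dominant for j when that share is at least 1/4.7 = 0.2128, and contributing 0 is dominant otherwise.
Only Hiro (9/39) clears that bar, contributing 24; the remaining 9 contribute 0. Total contributed: 24.
Ines keeps 24 and receives 4.7 × 24 × 2/39 = 5.78 from the common-amenities fund, for a payoff of 29.78.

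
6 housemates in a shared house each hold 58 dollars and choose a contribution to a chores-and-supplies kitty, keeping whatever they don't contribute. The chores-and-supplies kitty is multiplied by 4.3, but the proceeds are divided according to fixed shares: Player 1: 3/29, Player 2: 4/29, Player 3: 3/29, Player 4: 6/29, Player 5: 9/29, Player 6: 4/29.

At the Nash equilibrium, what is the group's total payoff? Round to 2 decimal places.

539.40 dollars

Each unit j contributes comes back to j as 4.3 × (j's share), so j prefers to contribute only if that share exceeds 1/4.3 = 0.2326; otherwise keeping the unit dominates.
Only Player 5 (9/29) clears that bar, contributing 58; the remaining 5 contribute 0. Total contributed: 58.
The chores-and-supplies kitty pays out 4.3 × 58 = 249.40 in total (split across the unequal shares, but the aggregate is all that matters for the group sum).
The 5 free-riders keep 58 each, adding 290. Group total = 290 + 249.40 = 539.40.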